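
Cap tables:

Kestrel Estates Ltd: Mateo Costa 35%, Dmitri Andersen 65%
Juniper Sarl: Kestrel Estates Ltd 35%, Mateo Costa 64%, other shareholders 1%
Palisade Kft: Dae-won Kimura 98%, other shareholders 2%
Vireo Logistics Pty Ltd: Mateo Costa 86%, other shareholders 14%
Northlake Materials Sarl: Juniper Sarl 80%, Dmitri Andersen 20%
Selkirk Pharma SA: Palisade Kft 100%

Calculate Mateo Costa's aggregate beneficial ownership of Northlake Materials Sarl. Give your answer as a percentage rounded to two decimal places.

61.00%

Mateo reaches Northlake along 2 paths.
Via Kestrel → Juniper: 35% × 35% × 80% = 9.8%.
Via Juniper: 64% × 80% = 51.2%.
Total: 9.8% + 51.2% = 61%.
Rounded: 61.00%.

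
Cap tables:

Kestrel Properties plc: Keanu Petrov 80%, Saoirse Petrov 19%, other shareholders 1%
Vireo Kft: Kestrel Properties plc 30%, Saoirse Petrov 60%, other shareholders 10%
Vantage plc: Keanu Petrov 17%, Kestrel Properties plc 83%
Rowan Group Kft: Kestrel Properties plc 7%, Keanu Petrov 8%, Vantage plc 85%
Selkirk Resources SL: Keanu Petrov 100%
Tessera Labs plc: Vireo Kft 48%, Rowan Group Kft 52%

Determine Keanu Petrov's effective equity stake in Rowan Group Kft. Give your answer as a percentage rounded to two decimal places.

Keanu reaches Rowan along 4 paths.
Via Kestrel: 80% × 7% = 5.6%.
Direct stake: 8% = 8%.
Via Vantage: 17% × 85% = 14.45%.
Via Kestrel → Vantage: 80% × 83% × 85% = 56.44%.
Total: 5.6% + 8% + 14.45% + 56.44% = 84.49%.

84.49%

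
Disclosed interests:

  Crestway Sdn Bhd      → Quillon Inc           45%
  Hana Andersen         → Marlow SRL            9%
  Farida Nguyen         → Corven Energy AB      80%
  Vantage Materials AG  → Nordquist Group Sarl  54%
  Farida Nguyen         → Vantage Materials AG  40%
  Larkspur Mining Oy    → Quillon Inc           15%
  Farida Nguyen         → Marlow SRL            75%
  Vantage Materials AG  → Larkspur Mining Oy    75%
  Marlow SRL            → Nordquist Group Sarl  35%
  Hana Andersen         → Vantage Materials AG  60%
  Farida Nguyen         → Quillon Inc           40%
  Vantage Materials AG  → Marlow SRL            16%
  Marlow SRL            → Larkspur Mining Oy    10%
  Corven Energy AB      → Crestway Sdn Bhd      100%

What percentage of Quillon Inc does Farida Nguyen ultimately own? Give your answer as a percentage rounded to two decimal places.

81.72%

Farida reaches Quillon along 5 paths.
Via Corven → Crestway: 80% × 100% × 45% = 36%.
Via Vantage → Larkspur: 40% × 75% × 15% = 4.5%.
Via Vantage → Marlow → Larkspur: 40% × 16% × 10% × 15% = 0.096%.
Via Marlow → Larkspur: 75% × 10% × 15% = 1.125%.
Direct stake: 40% = 40%.
Total: 36% + 4.5% + 0.096% + 1.125% + 40% = 81.721%.
Rounded: 81.72%.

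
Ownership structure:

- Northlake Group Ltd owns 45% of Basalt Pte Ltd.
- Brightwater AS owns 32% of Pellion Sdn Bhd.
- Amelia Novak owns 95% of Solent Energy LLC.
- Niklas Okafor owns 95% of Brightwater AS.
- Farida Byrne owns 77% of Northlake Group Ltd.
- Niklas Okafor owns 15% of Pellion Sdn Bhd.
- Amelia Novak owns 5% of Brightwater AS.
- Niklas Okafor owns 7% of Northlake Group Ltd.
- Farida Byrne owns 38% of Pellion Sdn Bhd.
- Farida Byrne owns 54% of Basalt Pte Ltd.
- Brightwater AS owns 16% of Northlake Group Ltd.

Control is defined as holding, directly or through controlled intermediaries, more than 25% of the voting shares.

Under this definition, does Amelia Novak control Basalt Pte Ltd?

Amelia holds 95% of Solent, so Amelia controls Solent.
Neither Amelia nor any entity Amelia controls holds any voting interest in Basalt.
So Amelia does not control Basalt.

No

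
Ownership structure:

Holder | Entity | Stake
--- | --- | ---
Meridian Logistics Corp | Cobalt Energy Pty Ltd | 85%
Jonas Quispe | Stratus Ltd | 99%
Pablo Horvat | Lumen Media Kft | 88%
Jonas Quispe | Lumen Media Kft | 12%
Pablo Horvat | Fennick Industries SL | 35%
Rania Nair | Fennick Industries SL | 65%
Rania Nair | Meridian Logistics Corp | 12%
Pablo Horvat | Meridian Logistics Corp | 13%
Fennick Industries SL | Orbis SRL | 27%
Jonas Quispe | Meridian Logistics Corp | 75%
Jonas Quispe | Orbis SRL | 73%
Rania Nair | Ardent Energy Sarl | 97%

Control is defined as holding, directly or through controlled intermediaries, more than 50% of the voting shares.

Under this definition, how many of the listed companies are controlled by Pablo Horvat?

1

Pablo holds 88% of Lumen, so Pablo controls Lumen.
No other company's threshold is met.
Pablo controls 1 company.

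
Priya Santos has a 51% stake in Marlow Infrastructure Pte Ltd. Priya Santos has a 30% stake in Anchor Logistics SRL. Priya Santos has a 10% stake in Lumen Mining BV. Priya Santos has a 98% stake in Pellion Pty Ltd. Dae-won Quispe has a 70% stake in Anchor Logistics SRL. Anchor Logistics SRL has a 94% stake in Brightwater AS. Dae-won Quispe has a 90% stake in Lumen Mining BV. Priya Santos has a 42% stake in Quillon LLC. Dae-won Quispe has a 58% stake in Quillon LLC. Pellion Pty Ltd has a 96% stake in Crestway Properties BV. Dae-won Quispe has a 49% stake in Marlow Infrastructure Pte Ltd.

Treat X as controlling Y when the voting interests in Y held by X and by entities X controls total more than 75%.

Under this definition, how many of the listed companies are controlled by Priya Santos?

Priya holds 98% of Pellion, so Priya controls Pellion.
Pellion holds 96% of Crestway, so Priya controls Crestway.
No other company's threshold is met.
Priya controls 2 companies.

2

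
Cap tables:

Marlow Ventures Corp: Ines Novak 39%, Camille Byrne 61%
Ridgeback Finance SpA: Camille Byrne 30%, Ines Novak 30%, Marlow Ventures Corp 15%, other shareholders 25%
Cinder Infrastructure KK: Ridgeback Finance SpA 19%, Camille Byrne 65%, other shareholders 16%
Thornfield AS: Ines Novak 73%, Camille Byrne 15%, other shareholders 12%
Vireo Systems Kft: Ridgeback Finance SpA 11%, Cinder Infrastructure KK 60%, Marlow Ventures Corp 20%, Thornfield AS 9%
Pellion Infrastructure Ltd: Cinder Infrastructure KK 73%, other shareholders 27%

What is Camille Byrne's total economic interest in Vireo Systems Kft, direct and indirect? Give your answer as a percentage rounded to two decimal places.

Camille reaches Vireo along 7 paths.
Via Ridgeback: 30% × 11% = 3.3%.
Via Marlow → Ridgeback: 61% × 15% × 11% = 1.0065%.
Via Ridgeback → Cinder: 30% × 19% × 60% = 3.42%.
Via Marlow → Ridgeback → Cinder: 61% × 15% × 19% × 60% = 1.0431%.
Via Cinder: 65% × 60% = 39%.
Via Marlow: 61% × 20% = 12.2%.
Via Thornfield: 15% × 9% = 1.35%.
Total: 3.3% + 1.0065% + 3.42% + 1.0431% + 39% + 12.2% + 1.35% = 61.3196%.
Rounded: 61.32%.

61.32%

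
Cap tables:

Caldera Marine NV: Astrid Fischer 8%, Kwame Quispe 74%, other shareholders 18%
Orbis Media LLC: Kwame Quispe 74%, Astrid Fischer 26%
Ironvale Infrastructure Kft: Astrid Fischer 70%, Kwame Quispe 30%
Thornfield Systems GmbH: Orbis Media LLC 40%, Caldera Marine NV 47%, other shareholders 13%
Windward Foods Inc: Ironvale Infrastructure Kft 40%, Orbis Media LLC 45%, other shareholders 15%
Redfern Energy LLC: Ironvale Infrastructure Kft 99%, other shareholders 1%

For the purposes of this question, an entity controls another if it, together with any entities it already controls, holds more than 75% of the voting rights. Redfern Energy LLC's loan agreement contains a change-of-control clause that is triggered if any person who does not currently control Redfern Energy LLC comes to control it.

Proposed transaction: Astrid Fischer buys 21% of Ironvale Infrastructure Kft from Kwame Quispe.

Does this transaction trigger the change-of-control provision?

The purchase adds only to Astrid's holdings (Kwame's stake shrinks), so Astrid is the only person who could newly come to control Redfern.
Astrid's largest direct stake is 70% in Ironvale, which does not meet the threshold, so Astrid controls no company.
Neither Astrid nor any entity Astrid controls holds any voting interest in Redfern.
So before the transaction, Astrid does not control Redfern.
After the purchase, Astrid's direct stake in Ironvale rises to 70% + 21% = 91%, and Kwame's stake falls to 9%.
Astrid holds 91% of Ironvale, so Astrid controls Ironvale.
Ironvale holds 99% of Redfern, so Astrid controls Redfern.
Astrid did not control Redfern before and does after, so the clause is triggered.

Yes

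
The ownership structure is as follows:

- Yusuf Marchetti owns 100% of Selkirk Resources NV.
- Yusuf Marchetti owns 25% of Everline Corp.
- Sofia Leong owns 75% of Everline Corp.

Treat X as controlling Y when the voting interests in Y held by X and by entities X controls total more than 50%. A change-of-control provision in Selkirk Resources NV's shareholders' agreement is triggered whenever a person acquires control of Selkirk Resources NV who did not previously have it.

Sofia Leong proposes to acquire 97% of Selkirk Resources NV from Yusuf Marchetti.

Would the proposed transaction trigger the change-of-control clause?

The purchase adds only to Sofia's holdings (Yusuf's stake shrinks), so Sofia is the only person who could newly come to control Selkirk.
Sofia holds 75% of Everline, so Sofia controls Everline.
Neither Sofia nor any entity Sofia controls holds any voting interest in Selkirk.
So before the transaction, Sofia does not control Selkirk.
After the purchase, Sofia holds 97% of Selkirk directly, and Yusuf's stake falls to 3%.
Sofia holds 97% of Selkirk, so Sofia controls Selkirk.
Sofia did not control Selkirk before and does after, so the clause is triggered.

Yes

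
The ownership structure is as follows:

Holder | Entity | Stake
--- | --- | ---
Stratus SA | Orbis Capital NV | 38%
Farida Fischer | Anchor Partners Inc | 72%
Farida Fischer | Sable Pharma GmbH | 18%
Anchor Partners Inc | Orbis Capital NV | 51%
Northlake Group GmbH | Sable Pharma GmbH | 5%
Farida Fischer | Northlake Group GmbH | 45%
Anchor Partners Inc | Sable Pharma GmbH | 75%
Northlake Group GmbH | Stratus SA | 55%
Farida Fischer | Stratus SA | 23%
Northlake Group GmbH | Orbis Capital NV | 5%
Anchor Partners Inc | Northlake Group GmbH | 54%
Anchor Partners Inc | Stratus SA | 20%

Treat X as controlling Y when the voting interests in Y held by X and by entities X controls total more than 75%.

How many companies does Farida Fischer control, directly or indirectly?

0

Farida's largest direct stake is 72% in Anchor, which does not meet the threshold.
Farida controls 0 companies.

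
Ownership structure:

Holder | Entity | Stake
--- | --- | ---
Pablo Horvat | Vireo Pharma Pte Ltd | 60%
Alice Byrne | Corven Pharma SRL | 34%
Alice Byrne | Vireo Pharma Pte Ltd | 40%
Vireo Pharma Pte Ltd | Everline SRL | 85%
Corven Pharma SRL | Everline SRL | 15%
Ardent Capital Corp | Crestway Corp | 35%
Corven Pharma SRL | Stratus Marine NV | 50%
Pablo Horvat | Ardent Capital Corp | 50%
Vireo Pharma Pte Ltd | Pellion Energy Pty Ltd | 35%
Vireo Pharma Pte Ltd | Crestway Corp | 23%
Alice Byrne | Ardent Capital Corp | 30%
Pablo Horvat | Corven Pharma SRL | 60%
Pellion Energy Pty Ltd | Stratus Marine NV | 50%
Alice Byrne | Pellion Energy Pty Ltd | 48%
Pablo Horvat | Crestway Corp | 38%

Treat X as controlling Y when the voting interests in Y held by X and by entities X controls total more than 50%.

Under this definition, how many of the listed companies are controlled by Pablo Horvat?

Pablo holds 60% of Vireo, so Pablo controls Vireo.
Pablo holds 60% of Corven, so Pablo controls Corven.
Vireo and Pablo together hold 23% + 38% = 61% of Crestway, so Pablo controls Crestway.
Vireo and Corven together hold 85% + 15% = 100% of Everline, so Pablo controls Everline.
No other company's threshold is met.
Pablo controls 4 companies.

4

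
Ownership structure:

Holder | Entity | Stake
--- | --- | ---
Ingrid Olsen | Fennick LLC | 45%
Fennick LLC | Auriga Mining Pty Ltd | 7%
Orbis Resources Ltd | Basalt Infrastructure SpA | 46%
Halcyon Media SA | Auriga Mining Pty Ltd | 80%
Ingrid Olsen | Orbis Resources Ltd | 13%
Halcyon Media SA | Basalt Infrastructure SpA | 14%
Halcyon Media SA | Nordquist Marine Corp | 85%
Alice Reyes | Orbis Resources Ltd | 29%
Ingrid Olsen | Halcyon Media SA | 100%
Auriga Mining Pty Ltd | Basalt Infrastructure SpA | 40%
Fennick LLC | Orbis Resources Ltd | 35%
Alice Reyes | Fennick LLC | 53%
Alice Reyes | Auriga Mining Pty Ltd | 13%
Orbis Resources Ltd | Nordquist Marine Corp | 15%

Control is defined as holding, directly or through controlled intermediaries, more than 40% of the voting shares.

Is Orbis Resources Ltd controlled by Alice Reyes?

Alice holds 53% of Fennick, so Alice controls Fennick.
Alice and Fennick together hold 29% + 35% = 64% of Orbis, so Alice controls Orbis.

Yes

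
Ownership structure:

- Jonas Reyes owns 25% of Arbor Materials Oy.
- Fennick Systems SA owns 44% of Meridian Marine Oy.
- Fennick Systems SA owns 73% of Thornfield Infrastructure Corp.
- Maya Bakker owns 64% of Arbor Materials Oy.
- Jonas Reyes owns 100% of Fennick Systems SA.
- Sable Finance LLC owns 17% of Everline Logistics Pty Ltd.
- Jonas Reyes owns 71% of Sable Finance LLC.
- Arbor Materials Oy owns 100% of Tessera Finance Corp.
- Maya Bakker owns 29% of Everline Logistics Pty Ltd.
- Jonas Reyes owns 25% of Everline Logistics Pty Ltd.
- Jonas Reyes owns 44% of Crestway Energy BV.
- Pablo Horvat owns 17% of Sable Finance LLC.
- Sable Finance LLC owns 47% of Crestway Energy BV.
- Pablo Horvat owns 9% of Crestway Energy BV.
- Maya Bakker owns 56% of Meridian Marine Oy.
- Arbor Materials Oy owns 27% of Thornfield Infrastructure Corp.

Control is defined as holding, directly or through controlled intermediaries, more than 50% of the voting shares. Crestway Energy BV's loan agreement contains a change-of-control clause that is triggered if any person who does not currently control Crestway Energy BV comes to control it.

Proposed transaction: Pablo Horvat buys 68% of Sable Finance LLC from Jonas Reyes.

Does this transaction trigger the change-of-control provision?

The purchase adds only to Pablo's holdings (Jonas's stake shrinks), so Pablo is the only person who could newly come to control Crestway.
Pablo's largest direct stake is 17% in Sable, which does not meet the threshold, so Pablo controls no company.
In Crestway, Pablo's side holds only 9%, not > 50%.
So before the transaction, Pablo does not control Crestway.
After the purchase, Pablo's direct stake in Sable rises to 17% + 68% = 85%, and Jonas's stake falls to 3%.
Pablo holds 85% of Sable, so Pablo controls Sable.
Sable and Pablo together hold 47% + 9% = 56% of Crestway, so Pablo controls Crestway.
Pablo did not control Crestway before and does after, so the clause is triggered.

Yes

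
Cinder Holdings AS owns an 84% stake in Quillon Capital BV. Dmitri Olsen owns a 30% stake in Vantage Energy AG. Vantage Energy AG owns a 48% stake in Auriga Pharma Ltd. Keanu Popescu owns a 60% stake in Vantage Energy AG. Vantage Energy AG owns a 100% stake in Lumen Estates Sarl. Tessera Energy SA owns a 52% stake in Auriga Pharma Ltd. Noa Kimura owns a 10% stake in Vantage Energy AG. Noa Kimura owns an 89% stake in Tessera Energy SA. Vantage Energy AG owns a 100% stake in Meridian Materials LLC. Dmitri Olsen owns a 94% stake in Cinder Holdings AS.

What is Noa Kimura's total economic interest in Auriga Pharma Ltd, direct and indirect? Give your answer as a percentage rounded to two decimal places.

Noa reaches Auriga along 2 paths.
Via Tessera: 89% × 52% = 46.28%.
Via Vantage: 10% × 48% = 4.8%.
Total: 46.28% + 4.8% = 51.08%.

51.08%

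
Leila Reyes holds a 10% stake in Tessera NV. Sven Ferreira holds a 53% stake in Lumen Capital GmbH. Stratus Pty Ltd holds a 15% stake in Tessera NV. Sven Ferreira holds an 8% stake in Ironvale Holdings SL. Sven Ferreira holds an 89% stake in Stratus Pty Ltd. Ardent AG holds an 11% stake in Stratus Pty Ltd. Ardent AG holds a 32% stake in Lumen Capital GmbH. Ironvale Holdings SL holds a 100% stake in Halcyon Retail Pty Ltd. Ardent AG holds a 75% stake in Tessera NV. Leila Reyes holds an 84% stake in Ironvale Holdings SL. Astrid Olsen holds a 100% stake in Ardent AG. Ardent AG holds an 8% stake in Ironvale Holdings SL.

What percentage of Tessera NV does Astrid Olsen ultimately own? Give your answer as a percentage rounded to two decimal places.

Astrid reaches Tessera along 2 paths.
Via Ardent → Stratus: 100% × 11% × 15% = 1.65%.
Via Ardent: 100% × 75% = 75%.
Total: 1.65% + 75% = 76.65%.

76.65%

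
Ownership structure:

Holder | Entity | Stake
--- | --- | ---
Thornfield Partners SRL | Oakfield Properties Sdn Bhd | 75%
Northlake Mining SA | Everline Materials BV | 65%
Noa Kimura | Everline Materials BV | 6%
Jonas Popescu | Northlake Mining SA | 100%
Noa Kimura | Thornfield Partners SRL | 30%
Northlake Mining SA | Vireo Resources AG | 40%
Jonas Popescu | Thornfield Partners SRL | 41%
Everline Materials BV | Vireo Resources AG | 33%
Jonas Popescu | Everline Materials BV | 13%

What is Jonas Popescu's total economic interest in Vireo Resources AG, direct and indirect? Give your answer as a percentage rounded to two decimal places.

65.74%

Jonas reaches Vireo along 3 paths.
Via Northlake: 100% × 40% = 40%.
Via Everline: 13% × 33% = 4.29%.
Via Northlake → Everline: 100% × 65% × 33% = 21.45%.
Total: 40% + 4.29% + 21.45% = 65.74%.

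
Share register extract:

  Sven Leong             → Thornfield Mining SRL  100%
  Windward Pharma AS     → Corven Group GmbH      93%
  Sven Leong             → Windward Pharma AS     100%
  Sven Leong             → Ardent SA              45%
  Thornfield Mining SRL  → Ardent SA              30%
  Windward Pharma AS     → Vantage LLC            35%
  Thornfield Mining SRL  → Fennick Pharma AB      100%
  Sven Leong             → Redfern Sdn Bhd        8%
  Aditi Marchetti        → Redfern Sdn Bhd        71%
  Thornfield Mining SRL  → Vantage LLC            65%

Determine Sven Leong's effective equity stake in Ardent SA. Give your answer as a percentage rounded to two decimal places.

Sven reaches Ardent along 2 paths.
Via Thornfield: 100% × 30% = 30%.
Direct stake: 45% = 45%.
Total: 30% + 45% = 75%.
Rounded: 75.00%.

75.00%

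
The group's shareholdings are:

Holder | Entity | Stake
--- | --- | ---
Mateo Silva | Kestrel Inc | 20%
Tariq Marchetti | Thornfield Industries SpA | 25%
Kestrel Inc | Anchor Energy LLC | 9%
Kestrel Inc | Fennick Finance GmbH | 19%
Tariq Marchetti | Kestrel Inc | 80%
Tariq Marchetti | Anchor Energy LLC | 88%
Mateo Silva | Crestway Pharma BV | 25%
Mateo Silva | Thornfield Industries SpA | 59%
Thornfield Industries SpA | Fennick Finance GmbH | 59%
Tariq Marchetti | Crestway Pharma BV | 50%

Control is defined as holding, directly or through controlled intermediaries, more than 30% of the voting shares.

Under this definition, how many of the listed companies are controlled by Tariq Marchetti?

Tariq holds 80% of Kestrel, so Tariq controls Kestrel.
Tariq holds 50% of Crestway, so Tariq controls Crestway.
Tariq and Kestrel together hold 88% + 9% = 97% of Anchor, so Tariq controls Anchor.
No other company's threshold is met.
Tariq controls 3 companies.

3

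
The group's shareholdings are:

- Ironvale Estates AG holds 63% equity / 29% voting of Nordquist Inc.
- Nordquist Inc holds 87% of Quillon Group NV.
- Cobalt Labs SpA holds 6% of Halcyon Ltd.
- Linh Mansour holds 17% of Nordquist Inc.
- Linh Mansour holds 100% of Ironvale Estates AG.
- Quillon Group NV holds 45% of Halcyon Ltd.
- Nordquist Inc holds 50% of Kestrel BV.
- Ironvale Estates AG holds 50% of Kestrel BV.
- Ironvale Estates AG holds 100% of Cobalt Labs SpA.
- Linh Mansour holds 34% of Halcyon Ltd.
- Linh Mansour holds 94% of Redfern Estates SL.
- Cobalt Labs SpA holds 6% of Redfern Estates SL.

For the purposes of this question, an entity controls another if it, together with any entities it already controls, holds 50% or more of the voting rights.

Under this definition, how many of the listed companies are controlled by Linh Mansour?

4

Linh holds 100% of Ironvale, so Linh controls Ironvale.
Ironvale holds 100% of Cobalt, so Linh controls Cobalt.
Ironvale holds 50% of Kestrel, so Linh controls Kestrel.
Cobalt and Linh together hold 6% + 94% = 100% of Redfern, so Linh controls Redfern.
No other company's threshold is met.
Linh controls 4 companies.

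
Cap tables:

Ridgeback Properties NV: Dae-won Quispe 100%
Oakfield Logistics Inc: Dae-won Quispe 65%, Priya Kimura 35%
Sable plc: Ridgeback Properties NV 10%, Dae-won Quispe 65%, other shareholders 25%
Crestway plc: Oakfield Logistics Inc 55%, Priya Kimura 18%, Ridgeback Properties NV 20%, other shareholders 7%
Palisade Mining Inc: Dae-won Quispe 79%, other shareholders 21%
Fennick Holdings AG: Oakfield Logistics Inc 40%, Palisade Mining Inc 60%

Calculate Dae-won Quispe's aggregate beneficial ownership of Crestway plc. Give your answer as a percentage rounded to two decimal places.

Dae-won reaches Crestway along 2 paths.
Via Oakfield: 65% × 55% = 35.75%.
Via Ridgeback: 100% × 20% = 20%.
Total: 35.75% + 20% = 55.75%.

55.75%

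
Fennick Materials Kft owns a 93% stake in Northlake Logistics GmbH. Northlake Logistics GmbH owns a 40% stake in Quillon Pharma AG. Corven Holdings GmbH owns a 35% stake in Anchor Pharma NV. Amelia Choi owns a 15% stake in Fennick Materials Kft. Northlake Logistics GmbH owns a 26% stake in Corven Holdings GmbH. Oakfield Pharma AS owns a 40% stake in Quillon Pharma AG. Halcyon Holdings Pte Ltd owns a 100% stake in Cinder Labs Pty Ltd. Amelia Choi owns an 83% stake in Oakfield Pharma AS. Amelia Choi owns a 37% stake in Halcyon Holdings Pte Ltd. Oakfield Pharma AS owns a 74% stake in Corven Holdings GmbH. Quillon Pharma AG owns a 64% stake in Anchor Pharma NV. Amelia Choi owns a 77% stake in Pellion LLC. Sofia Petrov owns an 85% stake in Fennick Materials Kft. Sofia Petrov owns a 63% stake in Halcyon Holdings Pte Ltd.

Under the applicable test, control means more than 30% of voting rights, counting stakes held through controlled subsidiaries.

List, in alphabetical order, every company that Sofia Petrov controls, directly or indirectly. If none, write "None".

Anchor Pharma NV, Cinder Labs Pty Ltd, Fennick Materials Kft, Halcyon Holdings Pte Ltd, Northlake Logistics GmbH, Quillon Pharma AG

Sofia holds 85% of Fennick, so Sofia controls Fennick.
Fennick holds 93% of Northlake, so Sofia controls Northlake.
Sofia holds 63% of Halcyon, so Sofia controls Halcyon.
Northlake holds 40% of Quillon, so Sofia controls Quillon.
Halcyon holds 100% of Cinder, so Sofia controls Cinder.
Quillon holds 64% of Anchor, so Sofia controls Anchor.
No other company's threshold is met.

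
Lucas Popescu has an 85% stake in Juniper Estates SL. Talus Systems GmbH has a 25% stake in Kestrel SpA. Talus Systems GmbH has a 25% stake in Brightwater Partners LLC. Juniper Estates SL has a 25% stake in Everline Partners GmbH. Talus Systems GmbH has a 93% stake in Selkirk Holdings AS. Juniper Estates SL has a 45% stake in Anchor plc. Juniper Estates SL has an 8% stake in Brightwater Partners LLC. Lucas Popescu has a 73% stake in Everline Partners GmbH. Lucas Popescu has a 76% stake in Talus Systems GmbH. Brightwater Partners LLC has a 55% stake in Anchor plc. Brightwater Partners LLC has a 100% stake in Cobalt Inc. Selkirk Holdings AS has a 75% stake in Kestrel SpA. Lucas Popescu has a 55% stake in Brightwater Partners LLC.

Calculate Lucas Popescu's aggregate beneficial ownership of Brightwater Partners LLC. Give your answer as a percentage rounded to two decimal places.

Lucas reaches Brightwater along 3 paths.
Direct stake: 55% = 55%.
Via Talus: 76% × 25% = 19%.
Via Juniper: 85% × 8% = 6.8%.
Total: 55% + 19% + 6.8% = 80.8%.
Rounded: 80.80%.

80.80%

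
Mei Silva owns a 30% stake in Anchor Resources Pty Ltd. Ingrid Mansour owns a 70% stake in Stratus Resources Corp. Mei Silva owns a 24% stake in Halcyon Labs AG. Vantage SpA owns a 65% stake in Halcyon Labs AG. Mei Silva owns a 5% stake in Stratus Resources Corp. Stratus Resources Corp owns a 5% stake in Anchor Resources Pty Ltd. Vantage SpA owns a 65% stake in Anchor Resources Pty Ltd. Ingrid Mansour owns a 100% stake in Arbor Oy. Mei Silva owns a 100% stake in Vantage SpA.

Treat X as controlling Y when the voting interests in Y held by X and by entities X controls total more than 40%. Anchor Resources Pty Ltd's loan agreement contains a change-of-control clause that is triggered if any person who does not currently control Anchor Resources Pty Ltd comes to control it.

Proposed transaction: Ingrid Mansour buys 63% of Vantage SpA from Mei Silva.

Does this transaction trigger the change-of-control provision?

Yes

The purchase adds only to Ingrid's holdings (Mei's stake shrinks), so Ingrid is the only person who could newly come to control Anchor.
Ingrid holds 70% of Stratus, so Ingrid controls Stratus.
Ingrid holds 100% of Arbor, so Ingrid controls Arbor.
In Anchor, Ingrid's side holds only 5%, not > 40%.
So before the transaction, Ingrid does not control Anchor.
After the purchase, Ingrid holds 63% of Vantage directly, and Mei's stake falls to 37%.
Ingrid holds 63% of Vantage, so Ingrid controls Vantage.
Vantage and Stratus together hold 65% + 5% = 70% of Anchor, so Ingrid controls Anchor.
Ingrid did not control Anchor before and does after, so the clause is triggered.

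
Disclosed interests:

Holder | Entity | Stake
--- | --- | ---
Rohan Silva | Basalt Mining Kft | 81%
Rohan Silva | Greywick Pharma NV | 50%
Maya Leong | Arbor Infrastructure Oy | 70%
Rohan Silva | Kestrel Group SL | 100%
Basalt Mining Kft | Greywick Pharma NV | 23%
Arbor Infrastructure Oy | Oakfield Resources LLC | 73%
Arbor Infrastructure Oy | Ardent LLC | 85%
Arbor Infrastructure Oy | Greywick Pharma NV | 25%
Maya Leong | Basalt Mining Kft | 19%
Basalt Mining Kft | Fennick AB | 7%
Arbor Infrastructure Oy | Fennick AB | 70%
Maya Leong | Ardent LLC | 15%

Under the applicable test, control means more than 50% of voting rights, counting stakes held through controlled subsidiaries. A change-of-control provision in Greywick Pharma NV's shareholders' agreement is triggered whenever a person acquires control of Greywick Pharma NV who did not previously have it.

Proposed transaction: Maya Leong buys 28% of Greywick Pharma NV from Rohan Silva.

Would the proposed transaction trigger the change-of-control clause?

The purchase adds only to Maya's holdings (Rohan's stake shrinks), so Maya is the only person who could newly come to control Greywick.
Maya holds 70% of Arbor, so Maya controls Arbor.
Arbor holds 73% of Oakfield, so Maya controls Oakfield.
Maya and Arbor together hold 15% + 85% = 100% of Ardent, so Maya controls Ardent.
Arbor holds 70% of Fennick, so Maya controls Fennick.
In Greywick, Maya's side holds only 25%, not > 50%.
So before the transaction, Maya does not control Greywick.
After the purchase, Maya holds 28% of Greywick directly, and Rohan's stake falls to 22%.
Arbor and Maya together hold 25% + 28% = 53% of Greywick, so Maya controls Greywick.
Maya did not control Greywick before and does after, so the clause is triggered.

Yes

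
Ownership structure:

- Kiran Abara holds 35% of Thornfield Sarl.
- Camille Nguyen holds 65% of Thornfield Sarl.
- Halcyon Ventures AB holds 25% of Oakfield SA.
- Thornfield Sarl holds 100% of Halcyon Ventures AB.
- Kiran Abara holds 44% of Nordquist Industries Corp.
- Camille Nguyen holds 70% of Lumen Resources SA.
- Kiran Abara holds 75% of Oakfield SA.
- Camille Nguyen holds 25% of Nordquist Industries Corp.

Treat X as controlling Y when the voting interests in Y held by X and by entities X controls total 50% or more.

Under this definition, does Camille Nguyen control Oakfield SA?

No

Camille holds 65% of Thornfield, so Camille controls Thornfield.
Camille holds 70% of Lumen, so Camille controls Lumen.
Thornfield holds 100% of Halcyon, so Camille controls Halcyon.
In Oakfield, Camille's side holds only 25%, not ≥ 50%.
So Camille does not control Oakfield.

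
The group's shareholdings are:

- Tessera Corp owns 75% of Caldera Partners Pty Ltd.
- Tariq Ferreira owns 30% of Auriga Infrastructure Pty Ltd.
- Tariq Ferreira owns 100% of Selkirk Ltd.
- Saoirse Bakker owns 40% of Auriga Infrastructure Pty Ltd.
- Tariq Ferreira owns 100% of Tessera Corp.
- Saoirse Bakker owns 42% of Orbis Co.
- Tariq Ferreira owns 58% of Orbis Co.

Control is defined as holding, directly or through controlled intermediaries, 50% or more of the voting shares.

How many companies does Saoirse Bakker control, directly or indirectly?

Saoirse's largest direct stake is 42% in Orbis, which does not meet the threshold.
Saoirse controls 0 companies.

0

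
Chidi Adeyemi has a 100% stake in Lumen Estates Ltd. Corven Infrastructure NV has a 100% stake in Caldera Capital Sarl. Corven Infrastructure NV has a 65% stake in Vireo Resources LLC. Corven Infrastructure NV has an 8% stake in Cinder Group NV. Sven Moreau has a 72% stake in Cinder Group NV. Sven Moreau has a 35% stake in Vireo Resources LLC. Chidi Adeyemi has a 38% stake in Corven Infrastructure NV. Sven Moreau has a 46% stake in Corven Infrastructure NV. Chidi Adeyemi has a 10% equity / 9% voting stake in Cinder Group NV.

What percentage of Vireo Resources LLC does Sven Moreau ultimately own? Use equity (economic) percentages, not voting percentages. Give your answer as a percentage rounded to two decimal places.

64.90%

Sven reaches Vireo along 2 paths.
Via Corven: 46% × 65% = 29.9%.
Direct stake: 35% = 35%.
Total: 29.9% + 35% = 64.9%.
Rounded: 64.90%.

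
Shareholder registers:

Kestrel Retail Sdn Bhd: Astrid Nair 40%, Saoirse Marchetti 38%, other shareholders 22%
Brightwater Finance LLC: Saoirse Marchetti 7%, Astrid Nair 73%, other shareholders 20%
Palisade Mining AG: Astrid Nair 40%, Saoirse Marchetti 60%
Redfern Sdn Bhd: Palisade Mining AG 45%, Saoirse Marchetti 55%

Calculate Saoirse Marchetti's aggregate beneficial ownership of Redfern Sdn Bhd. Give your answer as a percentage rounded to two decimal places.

Saoirse reaches Redfern along 2 paths.
Via Palisade: 60% × 45% = 27%.
Direct stake: 55% = 55%.
Total: 27% + 55% = 82%.
Rounded: 82.00%.

82.00%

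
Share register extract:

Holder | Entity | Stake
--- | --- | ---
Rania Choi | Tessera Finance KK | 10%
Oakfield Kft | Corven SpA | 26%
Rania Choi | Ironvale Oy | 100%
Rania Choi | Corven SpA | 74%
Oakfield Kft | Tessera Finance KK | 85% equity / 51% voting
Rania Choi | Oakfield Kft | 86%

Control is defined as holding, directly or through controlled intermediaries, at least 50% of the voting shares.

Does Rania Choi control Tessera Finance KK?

Yes

Rania holds 86% of Oakfield, so Rania controls Oakfield.
Oakfield and Rania together hold 51% + 10% = 61% of Tessera, so Rania controls Tessera.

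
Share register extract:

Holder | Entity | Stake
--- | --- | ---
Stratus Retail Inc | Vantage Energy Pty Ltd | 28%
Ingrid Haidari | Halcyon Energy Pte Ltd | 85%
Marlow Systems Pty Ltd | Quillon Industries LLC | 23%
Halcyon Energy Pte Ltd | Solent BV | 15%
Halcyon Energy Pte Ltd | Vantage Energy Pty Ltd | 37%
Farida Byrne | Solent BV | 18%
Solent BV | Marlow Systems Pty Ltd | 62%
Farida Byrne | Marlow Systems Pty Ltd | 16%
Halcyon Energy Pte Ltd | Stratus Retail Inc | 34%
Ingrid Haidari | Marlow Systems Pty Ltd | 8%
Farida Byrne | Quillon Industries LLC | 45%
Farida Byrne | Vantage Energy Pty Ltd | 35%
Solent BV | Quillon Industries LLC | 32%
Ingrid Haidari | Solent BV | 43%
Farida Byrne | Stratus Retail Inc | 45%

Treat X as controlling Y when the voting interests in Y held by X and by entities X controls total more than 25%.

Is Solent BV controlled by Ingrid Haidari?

Yes

Ingrid holds 85% of Halcyon, so Ingrid controls Halcyon.
Halcyon and Ingrid together hold 15% + 43% = 58% of Solent, so Ingrid controls Solent.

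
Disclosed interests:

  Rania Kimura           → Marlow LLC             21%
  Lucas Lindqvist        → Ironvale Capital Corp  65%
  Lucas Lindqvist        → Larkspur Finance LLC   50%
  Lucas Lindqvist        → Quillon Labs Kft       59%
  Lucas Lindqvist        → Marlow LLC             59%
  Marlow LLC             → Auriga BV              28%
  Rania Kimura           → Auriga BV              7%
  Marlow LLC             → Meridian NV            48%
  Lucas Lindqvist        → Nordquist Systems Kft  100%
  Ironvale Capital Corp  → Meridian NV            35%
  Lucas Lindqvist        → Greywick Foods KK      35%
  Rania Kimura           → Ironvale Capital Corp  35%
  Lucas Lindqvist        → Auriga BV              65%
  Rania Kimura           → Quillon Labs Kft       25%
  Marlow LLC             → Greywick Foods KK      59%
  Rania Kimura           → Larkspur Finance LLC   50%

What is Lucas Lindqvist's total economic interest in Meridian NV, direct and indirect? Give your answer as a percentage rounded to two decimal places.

Lucas reaches Meridian along 2 paths.
Via Marlow: 59% × 48% = 28.32%.
Via Ironvale: 65% × 35% = 22.75%.
Total: 28.32% + 22.75% = 51.07%.

51.07%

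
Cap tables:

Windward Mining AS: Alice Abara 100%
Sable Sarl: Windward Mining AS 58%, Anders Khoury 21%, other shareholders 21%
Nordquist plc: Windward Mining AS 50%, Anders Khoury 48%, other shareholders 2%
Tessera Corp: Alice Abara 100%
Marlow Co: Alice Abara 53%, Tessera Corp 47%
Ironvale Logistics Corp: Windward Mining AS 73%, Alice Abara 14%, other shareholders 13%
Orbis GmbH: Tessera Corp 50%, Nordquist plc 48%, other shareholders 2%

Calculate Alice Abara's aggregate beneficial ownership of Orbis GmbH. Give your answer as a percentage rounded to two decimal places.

74.00%

Alice reaches Orbis along 2 paths.
Via Tessera: 100% × 50% = 50%.
Via Windward → Nordquist: 100% × 50% × 48% = 24%.
Total: 50% + 24% = 74%.
Rounded: 74.00%.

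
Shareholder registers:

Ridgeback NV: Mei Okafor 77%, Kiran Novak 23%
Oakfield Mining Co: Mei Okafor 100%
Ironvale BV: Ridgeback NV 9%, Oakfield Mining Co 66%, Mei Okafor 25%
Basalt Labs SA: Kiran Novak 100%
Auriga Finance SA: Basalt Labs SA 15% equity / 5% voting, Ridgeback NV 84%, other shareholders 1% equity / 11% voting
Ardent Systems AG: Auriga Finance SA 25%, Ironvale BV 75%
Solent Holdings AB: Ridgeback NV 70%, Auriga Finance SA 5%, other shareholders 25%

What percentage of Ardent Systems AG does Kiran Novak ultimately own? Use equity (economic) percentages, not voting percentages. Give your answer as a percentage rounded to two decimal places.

10.13%

Kiran reaches Ardent along 3 paths.
Via Basalt → Auriga: 100% × 15% × 25% = 3.75%.
Via Ridgeback → Auriga: 23% × 84% × 25% = 4.83%.
Via Ridgeback → Ironvale: 23% × 9% × 75% = 1.5525%.
Total: 3.75% + 4.83% + 1.5525% = 10.1325%.
Rounded: 10.13%.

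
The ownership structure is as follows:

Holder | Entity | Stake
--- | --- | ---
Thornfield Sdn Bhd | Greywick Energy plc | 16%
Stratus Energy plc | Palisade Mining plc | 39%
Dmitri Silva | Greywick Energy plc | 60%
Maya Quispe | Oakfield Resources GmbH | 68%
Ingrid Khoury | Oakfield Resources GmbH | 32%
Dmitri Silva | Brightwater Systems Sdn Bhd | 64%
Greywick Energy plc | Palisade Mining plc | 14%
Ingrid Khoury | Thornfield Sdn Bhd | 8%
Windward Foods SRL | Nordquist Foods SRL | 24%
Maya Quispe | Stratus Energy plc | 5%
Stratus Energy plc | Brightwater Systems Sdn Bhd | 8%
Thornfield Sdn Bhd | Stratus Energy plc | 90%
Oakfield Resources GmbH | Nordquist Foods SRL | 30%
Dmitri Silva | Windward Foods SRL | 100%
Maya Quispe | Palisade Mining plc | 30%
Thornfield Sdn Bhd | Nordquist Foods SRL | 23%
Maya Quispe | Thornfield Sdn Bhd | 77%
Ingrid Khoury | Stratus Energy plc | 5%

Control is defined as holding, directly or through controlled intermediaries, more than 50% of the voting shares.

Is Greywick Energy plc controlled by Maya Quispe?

No

Maya holds 77% of Thornfield, so Maya controls Thornfield.
Maya holds 68% of Oakfield, so Maya controls Oakfield.
Maya and Thornfield together hold 5% + 90% = 95% of Stratus, so Maya controls Stratus.
Thornfield and Oakfield together hold 23% + 30% = 53% of Nordquist, so Maya controls Nordquist.
Maya and Stratus together hold 30% + 39% = 69% of Palisade, so Maya controls Palisade.
In Greywick, Maya's side holds only 16%, not > 50%.
So Maya does not control Greywick.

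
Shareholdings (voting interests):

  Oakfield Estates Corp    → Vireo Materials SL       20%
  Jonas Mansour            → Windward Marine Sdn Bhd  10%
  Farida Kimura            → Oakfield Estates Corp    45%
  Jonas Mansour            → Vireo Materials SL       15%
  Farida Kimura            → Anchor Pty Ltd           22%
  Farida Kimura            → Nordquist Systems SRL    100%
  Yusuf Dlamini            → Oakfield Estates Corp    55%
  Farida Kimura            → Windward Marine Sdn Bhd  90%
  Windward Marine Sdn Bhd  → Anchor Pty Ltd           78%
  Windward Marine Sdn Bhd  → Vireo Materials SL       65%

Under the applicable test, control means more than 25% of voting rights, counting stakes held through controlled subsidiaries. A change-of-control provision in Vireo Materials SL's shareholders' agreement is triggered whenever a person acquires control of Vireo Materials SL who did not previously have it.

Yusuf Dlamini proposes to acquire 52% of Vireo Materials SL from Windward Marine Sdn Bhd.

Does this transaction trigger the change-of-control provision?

Yes

The purchase adds only to Yusuf's holdings (Windward's stake shrinks), so Yusuf is the only person who could newly come to control Vireo.
Yusuf holds 55% of Oakfield, so Yusuf controls Oakfield.
In Vireo, Yusuf's side holds only 20%, not > 25%.
So before the transaction, Yusuf does not control Vireo.
After the purchase, Yusuf holds 52% of Vireo directly, and Windward's stake falls to 13%.
Oakfield and Yusuf together hold 20% + 52% = 72% of Vireo, so Yusuf controls Vireo.
Yusuf did not control Vireo before and does after, so the clause is triggered.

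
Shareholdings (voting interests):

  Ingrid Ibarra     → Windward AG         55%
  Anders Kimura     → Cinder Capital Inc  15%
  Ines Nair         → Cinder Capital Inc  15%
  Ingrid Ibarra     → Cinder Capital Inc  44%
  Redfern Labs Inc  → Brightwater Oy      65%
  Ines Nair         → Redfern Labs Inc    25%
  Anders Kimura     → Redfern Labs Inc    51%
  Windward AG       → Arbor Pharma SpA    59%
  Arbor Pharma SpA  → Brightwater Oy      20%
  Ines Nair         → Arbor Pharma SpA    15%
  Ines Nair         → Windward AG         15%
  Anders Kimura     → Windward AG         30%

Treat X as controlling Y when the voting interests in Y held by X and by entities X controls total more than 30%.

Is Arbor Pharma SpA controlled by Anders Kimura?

Anders holds 51% of Redfern, so Anders controls Redfern.
Redfern holds 65% of Brightwater, so Anders controls Brightwater.
Neither Anders nor any entity Anders controls holds any voting interest in Arbor.
So Anders does not control Arbor.

No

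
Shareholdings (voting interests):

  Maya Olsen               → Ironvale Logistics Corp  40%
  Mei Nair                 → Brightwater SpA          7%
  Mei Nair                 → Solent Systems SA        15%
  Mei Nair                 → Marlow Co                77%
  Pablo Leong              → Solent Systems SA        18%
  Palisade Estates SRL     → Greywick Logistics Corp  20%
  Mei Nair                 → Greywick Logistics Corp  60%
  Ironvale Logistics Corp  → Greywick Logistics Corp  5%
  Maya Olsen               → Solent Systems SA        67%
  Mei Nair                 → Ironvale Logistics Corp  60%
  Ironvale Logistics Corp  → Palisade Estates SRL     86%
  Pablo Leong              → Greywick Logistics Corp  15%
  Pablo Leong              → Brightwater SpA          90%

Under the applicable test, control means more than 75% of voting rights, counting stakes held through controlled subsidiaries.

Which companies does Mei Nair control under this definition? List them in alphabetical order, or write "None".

Mei holds 77% of Marlow, so Mei controls Marlow.
No other company's threshold is met.

Marlow Co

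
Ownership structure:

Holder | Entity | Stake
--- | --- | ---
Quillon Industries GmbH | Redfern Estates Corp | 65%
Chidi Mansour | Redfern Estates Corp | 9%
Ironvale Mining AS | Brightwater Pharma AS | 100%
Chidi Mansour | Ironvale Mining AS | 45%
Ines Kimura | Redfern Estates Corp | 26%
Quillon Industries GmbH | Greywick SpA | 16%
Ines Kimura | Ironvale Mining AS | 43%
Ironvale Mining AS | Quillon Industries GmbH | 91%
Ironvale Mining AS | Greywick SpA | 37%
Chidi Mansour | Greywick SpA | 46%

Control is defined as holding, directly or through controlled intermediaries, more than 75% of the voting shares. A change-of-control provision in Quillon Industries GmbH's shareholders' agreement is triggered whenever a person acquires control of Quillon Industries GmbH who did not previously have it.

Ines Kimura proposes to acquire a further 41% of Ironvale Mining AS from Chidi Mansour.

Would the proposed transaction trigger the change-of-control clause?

The purchase adds only to Ines's holdings (Chidi's stake shrinks), so Ines is the only person who could newly come to control Quillon.
Ines's largest direct stake is 43% in Ironvale, which does not meet the threshold, so Ines controls no company.
Neither Ines nor any entity Ines controls holds any voting interest in Quillon.
So before the transaction, Ines does not control Quillon.
After the purchase, Ines's direct stake in Ironvale rises to 43% + 41% = 84%, and Chidi's stake falls to 4%.
Ines holds 84% of Ironvale, so Ines controls Ironvale.
Ironvale holds 91% of Quillon, so Ines controls Quillon.
Ines did not control Quillon before and does after, so the clause is triggered.

Yes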